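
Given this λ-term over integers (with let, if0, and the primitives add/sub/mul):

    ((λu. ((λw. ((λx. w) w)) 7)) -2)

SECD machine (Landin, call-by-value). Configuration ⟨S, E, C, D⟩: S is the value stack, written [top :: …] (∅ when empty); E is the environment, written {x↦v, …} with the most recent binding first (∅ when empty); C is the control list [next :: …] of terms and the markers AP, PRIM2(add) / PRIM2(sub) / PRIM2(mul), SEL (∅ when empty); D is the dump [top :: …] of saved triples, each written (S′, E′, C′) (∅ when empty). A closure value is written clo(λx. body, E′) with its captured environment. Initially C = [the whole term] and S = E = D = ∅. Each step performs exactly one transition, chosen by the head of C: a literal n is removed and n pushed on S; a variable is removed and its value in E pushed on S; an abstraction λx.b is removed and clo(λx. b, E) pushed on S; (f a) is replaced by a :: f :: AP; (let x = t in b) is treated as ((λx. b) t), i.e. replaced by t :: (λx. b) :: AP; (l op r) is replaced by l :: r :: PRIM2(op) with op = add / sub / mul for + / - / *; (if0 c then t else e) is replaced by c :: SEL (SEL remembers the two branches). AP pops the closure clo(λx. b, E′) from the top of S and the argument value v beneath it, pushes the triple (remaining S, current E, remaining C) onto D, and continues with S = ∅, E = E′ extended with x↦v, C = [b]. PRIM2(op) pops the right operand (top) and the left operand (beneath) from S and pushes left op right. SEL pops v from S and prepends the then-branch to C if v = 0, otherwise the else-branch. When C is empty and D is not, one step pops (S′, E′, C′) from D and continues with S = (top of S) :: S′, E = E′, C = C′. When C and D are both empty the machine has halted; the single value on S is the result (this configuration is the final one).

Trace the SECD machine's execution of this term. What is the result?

step 0: ⟨S=∅; E=∅; C=[((λu. ((λw. ((λx. w) w)) 7)) -2)]; D=∅⟩
step 1: ⟨S=∅; E=∅; C=[-2 :: (λu. ((λw. ((λx. w) w)) 7)) :: AP]; D=∅⟩
step 2: ⟨S=[-2]; E=∅; C=[(λu. ((λw. ((λx. w) w)) 7)) :: AP]; D=∅⟩
step 3: ⟨S=[clo(λu. ((λw. ((λx. w) w)) 7), ∅) :: -2]; E=∅; C=[AP]; D=∅⟩
step 4: ⟨S=∅; E={u↦-2}; C=[((λw. ((λx. w) w)) 7)]; D=[(∅, ∅, ∅)]⟩
step 5: ⟨S=∅; E={u↦-2}; C=[7 :: (λw. ((λx. w) w)) :: AP]; D=[(∅, ∅, ∅)]⟩
step 6: ⟨S=[7]; E={u↦-2}; C=[(λw. ((λx. w) w)) :: AP]; D=[(∅, ∅, ∅)]⟩
step 7: ⟨S=[clo(λw. ((λx. w) w), {u↦-2}) :: 7]; E={u↦-2}; C=[AP]; D=[(∅, ∅, ∅)]⟩
step 8: ⟨S=∅; E={w↦7, u↦-2}; C=[((λx. w) w)]; D=[(∅, {u↦-2}, ∅) :: (∅, ∅, ∅)]⟩
step 9: ⟨S=∅; E={w↦7, u↦-2}; C=[w :: (λx. w) :: AP]; D=[(∅, {u↦-2}, ∅) :: (∅, ∅, ∅)]⟩
step 10: ⟨S=[7]; E={w↦7, u↦-2}; C=[(λx. w) :: AP]; D=[(∅, {u↦-2}, ∅) :: (∅, ∅, ∅)]⟩
step 11: ⟨S=[clo(λx. w, {w↦7, u↦-2}) :: 7]; E={w↦7, u↦-2}; C=[AP]; D=[(∅, {u↦-2}, ∅) :: (∅, ∅, ∅)]⟩
step 12: ⟨S=∅; E={x↦7, w↦7, u↦-2}; C=[w]; D=[(∅, {w↦7, u↦-2}, ∅) :: (∅, {u↦-2}, ∅) :: (∅, ∅, ∅)]⟩
step 13: ⟨S=[7]; E={x↦7, w↦7, u↦-2}; C=∅; D=[(∅, {w↦7, u↦-2}, ∅) :: (∅, {u↦-2}, ∅) :: (∅, ∅, ∅)]⟩
step 14: ⟨S=[7]; E={w↦7, u↦-2}; C=∅; D=[(∅, {u↦-2}, ∅) :: (∅, ∅, ∅)]⟩
step 15: ⟨S=[7]; E={u↦-2}; C=∅; D=[(∅, ∅, ∅)]⟩
step 16: ⟨S=[7]; E=∅; C=∅; D=∅⟩
→ final value 7

Answer: 7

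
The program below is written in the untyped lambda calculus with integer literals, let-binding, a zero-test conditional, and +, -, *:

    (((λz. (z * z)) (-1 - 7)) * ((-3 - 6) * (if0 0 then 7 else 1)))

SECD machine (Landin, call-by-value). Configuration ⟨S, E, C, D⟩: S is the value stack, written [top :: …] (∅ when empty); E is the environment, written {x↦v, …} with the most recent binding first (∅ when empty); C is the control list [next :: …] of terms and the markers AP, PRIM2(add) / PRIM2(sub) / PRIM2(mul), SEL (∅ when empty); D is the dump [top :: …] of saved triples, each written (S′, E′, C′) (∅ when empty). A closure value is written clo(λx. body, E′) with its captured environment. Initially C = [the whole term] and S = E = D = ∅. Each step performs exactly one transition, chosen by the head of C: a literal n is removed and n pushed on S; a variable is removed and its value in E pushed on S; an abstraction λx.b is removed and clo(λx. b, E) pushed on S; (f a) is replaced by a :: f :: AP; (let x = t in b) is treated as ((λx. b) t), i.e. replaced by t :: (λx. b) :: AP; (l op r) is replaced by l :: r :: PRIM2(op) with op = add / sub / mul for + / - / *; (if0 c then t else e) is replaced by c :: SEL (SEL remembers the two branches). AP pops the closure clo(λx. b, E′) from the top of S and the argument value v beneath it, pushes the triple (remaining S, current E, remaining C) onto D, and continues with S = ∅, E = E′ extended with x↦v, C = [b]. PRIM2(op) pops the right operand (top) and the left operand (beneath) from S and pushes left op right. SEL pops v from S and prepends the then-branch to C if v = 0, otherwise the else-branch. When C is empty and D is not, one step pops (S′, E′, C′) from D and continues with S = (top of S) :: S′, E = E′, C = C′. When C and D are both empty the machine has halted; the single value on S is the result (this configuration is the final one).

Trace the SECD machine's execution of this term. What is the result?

step 0: ⟨S=∅; E=∅; C=[(((λz. (z * z)) (-1 - 7)) * ((-3 - 6) * (if0 0 then 7 else 1)))]; D=∅⟩
step 1: ⟨S=∅; E=∅; C=[((λz. (z * z)) (-1 - 7)) :: ((-3 - 6) * (if0 0 then 7 else 1)) :: PRIM2(mul)]; D=∅⟩
step 2: ⟨S=∅; E=∅; C=[(-1 - 7) :: (λz. (z * z)) :: AP :: ((-3 - 6) * (if0 0 then 7 else 1)) :: PRIM2(mul)]; D=∅⟩
step 3: ⟨S=∅; E=∅; C=[-1 :: 7 :: PRIM2(sub) :: (λz. (z * z)) :: AP :: ((-3 - 6) * (if0 0 then 7 else 1)) :: PRIM2(mul)]; D=∅⟩
step 4: ⟨S=[-1]; E=∅; C=[7 :: PRIM2(sub) :: (λz. (z * z)) :: AP :: ((-3 - 6) * (if0 0 then 7 else 1)) :: PRIM2(mul)]; D=∅⟩
step 5: ⟨S=[7 :: -1]; E=∅; C=[PRIM2(sub) :: (λz. (z * z)) :: AP :: ((-3 - 6) * (if0 0 then 7 else 1)) :: PRIM2(mul)]; D=∅⟩
step 6: ⟨S=[-8]; E=∅; C=[(λz. (z * z)) :: AP :: ((-3 - 6) * (if0 0 then 7 else 1)) :: PRIM2(mul)]; D=∅⟩
step 7: ⟨S=[clo(λz. (z * z), ∅) :: -8]; E=∅; C=[AP :: ((-3 - 6) * (if0 0 then 7 else 1)) :: PRIM2(mul)]; D=∅⟩
step 8: ⟨S=∅; E={z↦-8}; C=[(z * z)]; D=[(∅, ∅, [((-3 - 6) * (if0 0 then 7 else 1)) :: PRIM2(mul)])]⟩
step 9: ⟨S=∅; E={z↦-8}; C=[z :: z :: PRIM2(mul)]; D=[(∅, ∅, [((-3 - 6) * (if0 0 then 7 else 1)) :: PRIM2(mul)])]⟩
step 10: ⟨S=[-8]; E={z↦-8}; C=[z :: PRIM2(mul)]; D=[(∅, ∅, [((-3 - 6) * (if0 0 then 7 else 1)) :: PRIM2(mul)])]⟩
step 11: ⟨S=[-8 :: -8]; E={z↦-8}; C=[PRIM2(mul)]; D=[(∅, ∅, [((-3 - 6) * (if0 0 then 7 else 1)) :: PRIM2(mul)])]⟩
step 12: ⟨S=[64]; E={z↦-8}; C=∅; D=[(∅, ∅, [((-3 - 6) * (if0 0 then 7 else 1)) :: PRIM2(mul)])]⟩
step 13: ⟨S=[64]; E=∅; C=[((-3 - 6) * (if0 0 then 7 else 1)) :: PRIM2(mul)]; D=∅⟩
step 14: ⟨S=[64]; E=∅; C=[(-3 - 6) :: (if0 0 then 7 else 1) :: PRIM2(mul) :: PRIM2(mul)]; D=∅⟩
step 15: ⟨S=[64]; E=∅; C=[-3 :: 6 :: PRIM2(sub) :: (if0 0 then 7 else 1) :: PRIM2(mul) :: PRIM2(mul)]; D=∅⟩
step 16: ⟨S=[-3 :: 64]; E=∅; C=[6 :: PRIM2(sub) :: (if0 0 then 7 else 1) :: PRIM2(mul) :: PRIM2(mul)]; D=∅⟩
step 17: ⟨S=[6 :: -3 :: 64]; E=∅; C=[PRIM2(sub) :: (if0 0 then 7 else 1) :: PRIM2(mul) :: PRIM2(mul)]; D=∅⟩
step 18: ⟨S=[-9 :: 64]; E=∅; C=[(if0 0 then 7 else 1) :: PRIM2(mul) :: PRIM2(mul)]; D=∅⟩
step 19: ⟨S=[-9 :: 64]; E=∅; C=[0 :: SEL :: PRIM2(mul) :: PRIM2(mul)]; D=∅⟩
step 20: ⟨S=[0 :: -9 :: 64]; E=∅; C=[SEL :: PRIM2(mul) :: PRIM2(mul)]; D=∅⟩
step 21: ⟨S=[-9 :: 64]; E=∅; C=[7 :: PRIM2(mul) :: PRIM2(mul)]; D=∅⟩
step 22: ⟨S=[7 :: -9 :: 64]; E=∅; C=[PRIM2(mul) :: PRIM2(mul)]; D=∅⟩
step 23: ⟨S=[-63 :: 64]; E=∅; C=[PRIM2(mul)]; D=∅⟩
step 24: ⟨S=[-4032]; E=∅; C=∅; D=∅⟩
→ final value -4032

Answer: -4032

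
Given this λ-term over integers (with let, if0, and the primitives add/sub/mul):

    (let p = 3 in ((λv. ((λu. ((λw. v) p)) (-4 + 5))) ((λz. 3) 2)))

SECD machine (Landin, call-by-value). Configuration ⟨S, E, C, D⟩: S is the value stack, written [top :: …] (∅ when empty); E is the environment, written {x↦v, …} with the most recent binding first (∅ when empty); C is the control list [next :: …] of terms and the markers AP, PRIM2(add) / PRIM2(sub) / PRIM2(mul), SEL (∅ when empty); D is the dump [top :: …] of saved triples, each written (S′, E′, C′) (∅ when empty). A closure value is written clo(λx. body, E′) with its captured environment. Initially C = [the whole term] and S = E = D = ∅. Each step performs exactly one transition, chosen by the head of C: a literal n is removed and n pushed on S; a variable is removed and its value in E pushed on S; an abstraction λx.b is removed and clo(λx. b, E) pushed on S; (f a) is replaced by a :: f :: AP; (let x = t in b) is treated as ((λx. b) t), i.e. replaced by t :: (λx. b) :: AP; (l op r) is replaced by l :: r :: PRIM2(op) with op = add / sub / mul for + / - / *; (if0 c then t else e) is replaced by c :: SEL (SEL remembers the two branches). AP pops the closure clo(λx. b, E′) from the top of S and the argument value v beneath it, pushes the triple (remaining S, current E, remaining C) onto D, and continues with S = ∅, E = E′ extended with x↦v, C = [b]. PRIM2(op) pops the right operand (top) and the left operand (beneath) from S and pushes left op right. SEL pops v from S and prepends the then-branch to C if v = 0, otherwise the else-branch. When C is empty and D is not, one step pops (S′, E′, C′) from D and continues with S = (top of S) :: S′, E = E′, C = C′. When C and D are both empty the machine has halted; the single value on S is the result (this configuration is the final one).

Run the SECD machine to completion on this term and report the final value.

Answer: 3

Machine steps:
t=0: [S=∅ | E=∅ | C=[(let p = 3 in ((λv. ((λu. ((λw. v) p)) (-4 + 5))) ((λz. 3) 2)))] | D=∅]
t=1: [S=∅ | E=∅ | C=[3 :: (λp. ((λv. ((λu. ((λw. v) p)) (-4 + 5))) ((λz. 3) 2))) :: AP] | D=∅]
t=2: [S=[3] | E=∅ | C=[(λp. ((λv. ((λu. ((λw. v) p)) (-4 + 5))) ((λz. 3) 2))) :: AP] | D=∅]
t=3: [S=[clo(λp. ((λv. ((λu. ((λw. v) p)) (-4 + 5))) ((λz. 3) 2)), ∅) :: 3] | E=∅ | C=[AP] | D=∅]
t=4: [S=∅ | E={p↦3} | C=[((λv. ((λu. ((λw. v) p)) (-4 + 5))) ((λz. 3) 2))] | D=[(∅, ∅, ∅)]]
t=5: [S=∅ | E={p↦3} | C=[((λz. 3) 2) :: (λv. ((λu. ((λw. v) p)) (-4 + 5))) :: AP] | D=[(∅, ∅, ∅)]]
t=6: [S=∅ | E={p↦3} | C=[2 :: (λz. 3) :: AP :: (λv. ((λu. ((λw. v) p)) (-4 + 5))) :: AP] | D=[(∅, ∅, ∅)]]
t=7: [S=[2] | E={p↦3} | C=[(λz. 3) :: AP :: (λv. ((λu. ((λw. v) p)) (-4 + 5))) :: AP] | D=[(∅, ∅, ∅)]]
t=8: [S=[clo(λz. 3, {p↦3}) :: 2] | E={p↦3} | C=[AP :: (λv. ((λu. ((λw. v) p)) (-4 + 5))) :: AP] | D=[(∅, ∅, ∅)]]
t=9: [S=∅ | E={z↦2, p↦3} | C=[3] | D=[(∅, {p↦3}, [(λv. ((λu. ((λw. v) p)) (-4 + 5))) :: AP]) :: (∅, ∅, ∅)]]
t=10: [S=[3] | E={z↦2, p↦3} | C=∅ | D=[(∅, {p↦3}, [(λv. ((λu. ((λw. v) p)) (-4 + 5))) :: AP]) :: (∅, ∅, ∅)]]
t=11: [S=[3] | E={p↦3} | C=[(λv. ((λu. ((λw. v) p)) (-4 + 5))) :: AP] | D=[(∅, ∅, ∅)]]
t=12: [S=[clo(λv. ((λu. ((λw. v) p)) (-4 + 5)), {p↦3}) :: 3] | E={p↦3} | C=[AP] | D=[(∅, ∅, ∅)]]
t=13: [S=∅ | E={v↦3, p↦3} | C=[((λu. ((λw. v) p)) (-4 + 5))] | D=[(∅, {p↦3}, ∅) :: (∅, ∅, ∅)]]
t=14: [S=∅ | E={v↦3, p↦3} | C=[(-4 + 5) :: (λu. ((λw. v) p)) :: AP] | D=[(∅, {p↦3}, ∅) :: (∅, ∅, ∅)]]
t=15: [S=∅ | E={v↦3, p↦3} | C=[-4 :: 5 :: PRIM2(add) :: (λu. ((λw. v) p)) :: AP] | D=[(∅, {p↦3}, ∅) :: (∅, ∅, ∅)]]
t=16: [S=[-4] | E={v↦3, p↦3} | C=[5 :: PRIM2(add) :: (λu. ((λw. v) p)) :: AP] | D=[(∅, {p↦3}, ∅) :: (∅, ∅, ∅)]]
t=17: [S=[5 :: -4] | E={v↦3, p↦3} | C=[PRIM2(add) :: (λu. ((λw. v) p)) :: AP] | D=[(∅, {p↦3}, ∅) :: (∅, ∅, ∅)]]
t=18: [S=[1] | E={v↦3, p↦3} | C=[(λu. ((λw. v) p)) :: AP] | D=[(∅, {p↦3}, ∅) :: (∅, ∅, ∅)]]
t=19: [S=[clo(λu. ((λw. v) p), {v↦3, p↦3}) :: 1] | E={v↦3, p↦3} | C=[AP] | D=[(∅, {p↦3}, ∅) :: (∅, ∅, ∅)]]
t=20: [S=∅ | E={u↦1, v↦3, p↦3} | C=[((λw. v) p)] | D=[(∅, {v↦3, p↦3}, ∅) :: (∅, {p↦3}, ∅) :: (∅, ∅, ∅)]]
t=21: [S=∅ | E={u↦1, v↦3, p↦3} | C=[p :: (λw. v) :: AP] | D=[(∅, {v↦3, p↦3}, ∅) :: (∅, {p↦3}, ∅) :: (∅, ∅, ∅)]]
t=22: [S=[3] | E={u↦1, v↦3, p↦3} | C=[(λw. v) :: AP] | D=[(∅, {v↦3, p↦3}, ∅) :: (∅, {p↦3}, ∅) :: (∅, ∅, ∅)]]
t=23: [S=[clo(λw. v, {u↦1, v↦3, p↦3}) :: 3] | E={u↦1, v↦3, p↦3} | C=[AP] | D=[(∅, {v↦3, p↦3}, ∅) :: (∅, {p↦3}, ∅) :: (∅, ∅, ∅)]]
t=24: [S=∅ | E={w↦3, u↦1, v↦3, p↦3} | C=[v] | D=[(∅, {u↦1, v↦3, p↦3}, ∅) :: (∅, {v↦3, p↦3}, ∅) :: (∅, {p↦3}, ∅) :: (∅, ∅, ∅)]]
t=25: [S=[3] | E={w↦3, u↦1, v↦3, p↦3} | C=∅ | D=[(∅, {u↦1, v↦3, p↦3}, ∅) :: (∅, {v↦3, p↦3}, ∅) :: (∅, {p↦3}, ∅) :: (∅, ∅, ∅)]]
t=26: [S=[3] | E={u↦1, v↦3, p↦3} | C=∅ | D=[(∅, {v↦3, p↦3}, ∅) :: (∅, {p↦3}, ∅) :: (∅, ∅, ∅)]]
t=27: [S=[3] | E={v↦3, p↦3} | C=∅ | D=[(∅, {p↦3}, ∅) :: (∅, ∅, ∅)]]
t=28: [S=[3] | E={p↦3} | C=∅ | D=[(∅, ∅, ∅)]]
t=29: [S=[3] | E=∅ | C=∅ | D=∅]
→ final value 3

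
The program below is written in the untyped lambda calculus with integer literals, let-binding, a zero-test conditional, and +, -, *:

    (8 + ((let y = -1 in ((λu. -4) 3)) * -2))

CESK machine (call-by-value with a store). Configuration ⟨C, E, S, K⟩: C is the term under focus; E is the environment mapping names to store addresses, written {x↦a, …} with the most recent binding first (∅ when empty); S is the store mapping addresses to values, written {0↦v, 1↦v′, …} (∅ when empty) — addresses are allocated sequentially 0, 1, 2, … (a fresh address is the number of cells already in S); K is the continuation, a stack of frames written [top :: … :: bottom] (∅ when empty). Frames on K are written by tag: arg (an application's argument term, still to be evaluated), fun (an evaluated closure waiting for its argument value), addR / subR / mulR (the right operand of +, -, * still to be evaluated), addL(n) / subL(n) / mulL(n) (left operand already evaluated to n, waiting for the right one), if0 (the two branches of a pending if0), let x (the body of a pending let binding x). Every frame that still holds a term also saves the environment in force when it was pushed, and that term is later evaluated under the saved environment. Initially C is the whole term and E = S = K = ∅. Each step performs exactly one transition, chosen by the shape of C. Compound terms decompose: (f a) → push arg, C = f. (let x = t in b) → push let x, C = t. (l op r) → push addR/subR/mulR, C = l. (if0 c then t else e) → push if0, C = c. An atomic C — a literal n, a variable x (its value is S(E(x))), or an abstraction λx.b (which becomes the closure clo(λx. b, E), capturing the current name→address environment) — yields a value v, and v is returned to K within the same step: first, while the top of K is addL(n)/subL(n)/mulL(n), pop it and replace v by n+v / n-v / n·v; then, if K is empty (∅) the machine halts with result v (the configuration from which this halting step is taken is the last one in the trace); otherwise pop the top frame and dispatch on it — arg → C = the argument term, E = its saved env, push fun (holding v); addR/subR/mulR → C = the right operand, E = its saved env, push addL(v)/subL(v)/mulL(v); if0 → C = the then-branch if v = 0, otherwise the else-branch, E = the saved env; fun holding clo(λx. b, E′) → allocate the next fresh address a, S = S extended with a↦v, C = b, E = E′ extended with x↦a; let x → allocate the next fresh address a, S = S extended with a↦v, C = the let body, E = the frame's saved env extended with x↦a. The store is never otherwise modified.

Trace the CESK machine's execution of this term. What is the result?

Answer: 16

Machine steps:
step 0: ⟨C=(8 + ((let y = -1 in ((λu. -4) 3)) * -2)); E=∅; S=∅; K=∅⟩
step 1: ⟨C=8; E=∅; S=∅; K=[addR]⟩
step 2: ⟨C=((let y = -1 in ((λu. -4) 3)) * -2); E=∅; S=∅; K=[addL(8)]⟩
step 3: ⟨C=(let y = -1 in ((λu. -4) 3)); E=∅; S=∅; K=[mulR :: addL(8)]⟩
step 4: ⟨C=-1; E=∅; S=∅; K=[let y :: mulR :: addL(8)]⟩
step 5: ⟨C=((λu. -4) 3); E={y↦0}; S={0↦-1}; K=[mulR :: addL(8)]⟩
step 6: ⟨C=(λu. -4); E={y↦0}; S={0↦-1}; K=[arg :: mulR :: addL(8)]⟩
step 7: ⟨C=3; E={y↦0}; S={0↦-1}; K=[fun :: mulR :: addL(8)]⟩
step 8: ⟨C=-4; E={u↦1, y↦0}; S={0↦-1, 1↦3}; K=[mulR :: addL(8)]⟩
step 9: ⟨C=-2; E=∅; S={0↦-1, 1↦3}; K=[mulL(-4) :: addL(8)]⟩
→ final value 16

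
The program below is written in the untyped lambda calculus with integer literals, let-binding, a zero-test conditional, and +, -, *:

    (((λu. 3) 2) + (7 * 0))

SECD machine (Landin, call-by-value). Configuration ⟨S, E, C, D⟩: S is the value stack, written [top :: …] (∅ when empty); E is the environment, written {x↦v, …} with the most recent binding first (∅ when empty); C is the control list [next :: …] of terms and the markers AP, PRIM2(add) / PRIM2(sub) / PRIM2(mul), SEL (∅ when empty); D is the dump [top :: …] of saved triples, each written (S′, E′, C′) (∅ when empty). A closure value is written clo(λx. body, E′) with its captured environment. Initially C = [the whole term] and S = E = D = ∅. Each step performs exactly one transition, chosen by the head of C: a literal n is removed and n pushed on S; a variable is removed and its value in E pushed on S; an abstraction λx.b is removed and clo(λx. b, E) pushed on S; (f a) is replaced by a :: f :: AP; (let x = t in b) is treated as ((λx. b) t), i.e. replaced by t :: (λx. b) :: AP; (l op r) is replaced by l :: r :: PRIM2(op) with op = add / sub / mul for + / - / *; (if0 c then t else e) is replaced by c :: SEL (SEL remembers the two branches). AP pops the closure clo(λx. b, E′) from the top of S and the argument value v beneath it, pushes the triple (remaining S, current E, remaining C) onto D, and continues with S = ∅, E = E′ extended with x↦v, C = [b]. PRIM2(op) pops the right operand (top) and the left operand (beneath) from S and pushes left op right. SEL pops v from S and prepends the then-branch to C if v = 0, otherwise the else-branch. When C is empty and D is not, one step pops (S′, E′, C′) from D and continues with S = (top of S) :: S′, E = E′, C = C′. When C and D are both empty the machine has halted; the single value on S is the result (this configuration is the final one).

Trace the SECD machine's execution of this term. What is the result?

Answer: 3

Derivation:
[0] [S=∅ | E=∅ | C=[(((λu. 3) 2) + (7 * 0))] | D=∅]
[1] [S=∅ | E=∅ | C=[((λu. 3) 2) :: (7 * 0) :: PRIM2(add)] | D=∅]
[2] [S=∅ | E=∅ | C=[2 :: (λu. 3) :: AP :: (7 * 0) :: PRIM2(add)] | D=∅]
[3] [S=[2] | E=∅ | C=[(λu. 3) :: AP :: (7 * 0) :: PRIM2(add)] | D=∅]
[4] [S=[clo(λu. 3, ∅) :: 2] | E=∅ | C=[AP :: (7 * 0) :: PRIM2(add)] | D=∅]
[5] [S=∅ | E={u↦2} | C=[3] | D=[(∅, ∅, [(7 * 0) :: PRIM2(add)])]]
[6] [S=[3] | E={u↦2} | C=∅ | D=[(∅, ∅, [(7 * 0) :: PRIM2(add)])]]
[7] [S=[3] | E=∅ | C=[(7 * 0) :: PRIM2(add)] | D=∅]
[8] [S=[3] | E=∅ | C=[7 :: 0 :: PRIM2(mul) :: PRIM2(add)] | D=∅]
[9] [S=[7 :: 3] | E=∅ | C=[0 :: PRIM2(mul) :: PRIM2(add)] | D=∅]
[10] [S=[0 :: 7 :: 3] | E=∅ | C=[PRIM2(mul) :: PRIM2(add)] | D=∅]
[11] [S=[0 :: 3] | E=∅ | C=[PRIM2(add)] | D=∅]
[12] [S=[3] | E=∅ | C=∅ | D=∅]
→ final value 3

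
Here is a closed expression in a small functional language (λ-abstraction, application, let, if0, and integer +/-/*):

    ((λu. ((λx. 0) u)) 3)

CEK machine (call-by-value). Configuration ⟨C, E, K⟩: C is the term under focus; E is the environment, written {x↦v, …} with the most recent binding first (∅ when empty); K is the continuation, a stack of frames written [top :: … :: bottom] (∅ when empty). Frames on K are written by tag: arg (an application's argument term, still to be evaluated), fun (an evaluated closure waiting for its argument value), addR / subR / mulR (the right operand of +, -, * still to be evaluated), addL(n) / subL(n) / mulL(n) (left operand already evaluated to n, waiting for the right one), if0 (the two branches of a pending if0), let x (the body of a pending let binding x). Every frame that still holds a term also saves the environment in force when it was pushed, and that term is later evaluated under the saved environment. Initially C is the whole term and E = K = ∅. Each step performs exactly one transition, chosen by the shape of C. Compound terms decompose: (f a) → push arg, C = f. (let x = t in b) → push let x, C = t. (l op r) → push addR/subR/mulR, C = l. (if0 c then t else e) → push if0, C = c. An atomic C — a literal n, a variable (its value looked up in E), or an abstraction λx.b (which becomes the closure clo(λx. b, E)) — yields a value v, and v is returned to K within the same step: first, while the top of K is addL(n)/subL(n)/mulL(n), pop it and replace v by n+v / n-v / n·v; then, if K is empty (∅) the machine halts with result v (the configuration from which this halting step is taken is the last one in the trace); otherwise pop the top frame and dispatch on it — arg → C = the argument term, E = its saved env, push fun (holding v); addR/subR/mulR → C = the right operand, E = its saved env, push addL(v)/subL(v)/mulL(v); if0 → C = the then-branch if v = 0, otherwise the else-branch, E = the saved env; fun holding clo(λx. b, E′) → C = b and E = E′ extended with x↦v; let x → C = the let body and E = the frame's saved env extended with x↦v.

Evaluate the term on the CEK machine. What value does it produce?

Answer: 0

Derivation:
0. [C=((λu. ((λx. 0) u)) 3) | E=∅ | K=∅]
1. [C=(λu. ((λx. 0) u)) | E=∅ | K=[arg]]
2. [C=3 | E=∅ | K=[fun]]
3. [C=((λx. 0) u) | E={u↦3} | K=∅]
4. [C=(λx. 0) | E={u↦3} | K=[arg]]
5. [C=u | E={u↦3} | K=[fun]]
6. [C=0 | E={x↦3, u↦3} | K=∅]
→ final value 0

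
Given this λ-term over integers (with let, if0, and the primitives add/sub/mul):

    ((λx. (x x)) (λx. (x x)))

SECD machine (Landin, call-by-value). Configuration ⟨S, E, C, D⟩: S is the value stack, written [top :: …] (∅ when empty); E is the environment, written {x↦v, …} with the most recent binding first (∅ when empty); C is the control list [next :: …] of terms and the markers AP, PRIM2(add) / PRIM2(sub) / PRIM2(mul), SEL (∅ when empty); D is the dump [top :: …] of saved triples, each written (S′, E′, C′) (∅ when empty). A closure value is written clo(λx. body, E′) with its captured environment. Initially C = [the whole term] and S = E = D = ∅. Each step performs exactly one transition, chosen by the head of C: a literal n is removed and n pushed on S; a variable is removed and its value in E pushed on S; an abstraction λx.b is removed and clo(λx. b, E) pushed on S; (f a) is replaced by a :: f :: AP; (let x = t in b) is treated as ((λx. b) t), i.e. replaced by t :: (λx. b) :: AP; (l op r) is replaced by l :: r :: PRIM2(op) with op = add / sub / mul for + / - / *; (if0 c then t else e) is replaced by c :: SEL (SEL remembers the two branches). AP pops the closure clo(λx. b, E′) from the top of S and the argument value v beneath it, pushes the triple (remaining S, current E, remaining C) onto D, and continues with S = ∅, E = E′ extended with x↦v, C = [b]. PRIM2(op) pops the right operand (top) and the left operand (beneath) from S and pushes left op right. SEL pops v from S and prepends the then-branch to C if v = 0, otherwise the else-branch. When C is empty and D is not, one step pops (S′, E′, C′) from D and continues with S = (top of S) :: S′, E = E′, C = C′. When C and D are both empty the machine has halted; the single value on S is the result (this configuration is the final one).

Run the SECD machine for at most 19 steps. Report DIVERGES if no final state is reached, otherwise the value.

Answer: DIVERGES (no final state within 19 steps)

Derivation:
[0] ⟨S=∅; E=∅; C=[((λx. (x x)) (λx. (x x)))]; D=∅⟩
[1] ⟨S=∅; E=∅; C=[(λx. (x x)) :: (λx. (x x)) :: AP]; D=∅⟩
[2] ⟨S=[clo(λx. (x x), ∅)]; E=∅; C=[(λx. (x x)) :: AP]; D=∅⟩
[3] ⟨S=[clo(λx. (x x), ∅) :: clo(λx. (x x), ∅)]; E=∅; C=[AP]; D=∅⟩
[4] ⟨S=∅; E={x↦clo(λx. (x x), ∅)}; C=[(x x)]; D=[(∅, ∅, ∅)]⟩
[5] ⟨S=∅; E={x↦clo(λx. (x x), ∅)}; C=[x :: x :: AP]; D=[(∅, ∅, ∅)]⟩
[6] ⟨S=[clo(λx. (x x), ∅)]; E={x↦clo(λx. (x x), ∅)}; C=[x :: AP]; D=[(∅, ∅, ∅)]⟩
[7] ⟨S=[clo(λx. (x x), ∅) :: clo(λx. (x x), ∅)]; E={x↦clo(λx. (x x), ∅)}; C=[AP]; D=[(∅, ∅, ∅)]⟩
[8] ⟨S=∅; E={x↦clo(λx. (x x), ∅)}; C=[(x x)]; D=[(∅, {x↦clo(λx. (x x), ∅)}, ∅) :: (∅, ∅, ∅)]⟩
[9] ⟨S=∅; E={x↦clo(λx. (x x), ∅)}; C=[x :: x :: AP]; D=[(∅, {x↦clo(λx. (x x), ∅)}, ∅) :: (∅, ∅, ∅)]⟩
[10] ⟨S=[clo(λx. (x x), ∅)]; E={x↦clo(λx. (x x), ∅)}; C=[x :: AP]; D=[(∅, {x↦clo(λx. (x x), ∅)}, ∅) :: (∅, ∅, ∅)]⟩
[11] ⟨S=[clo(λx. (x x), ∅) :: clo(λx. (x x), ∅)]; E={x↦clo(λx. (x x), ∅)}; C=[AP]; D=[(∅, {x↦clo(λx. (x x), ∅)}, ∅) :: (∅, ∅, ∅)]⟩
[12] ⟨S=∅; E={x↦clo(λx. (x x), ∅)}; C=[(x x)]; D=[(∅, {x↦clo(λx. (x x), ∅)}, ∅) :: (∅, {x↦clo(λx. (x x), ∅)}, ∅) :: (∅, ∅, ∅)]⟩
[13] ⟨S=∅; E={x↦clo(λx. (x x), ∅)}; C=[x :: x :: AP]; D=[(∅, {x↦clo(λx. (x x), ∅)}, ∅) :: (∅, {x↦clo(λx. (x x), ∅)}, ∅) :: (∅, ∅, ∅)]⟩
[14] ⟨S=[clo(λx. (x x), ∅)]; E={x↦clo(λx. (x x), ∅)}; C=[x :: AP]; D=[(∅, {x↦clo(λx. (x x), ∅)}, ∅) :: (∅, {x↦clo(λx. (x x), ∅)}, ∅) :: (∅, ∅, ∅)]⟩
[15] ⟨S=[clo(λx. (x x), ∅) :: clo(λx. (x x), ∅)]; E={x↦clo(λx. (x x), ∅)}; C=[AP]; D=[(∅, {x↦clo(λx. (x x), ∅)}, ∅) :: (∅, {x↦clo(λx. (x x), ∅)}, ∅) :: (∅, ∅, ∅)]⟩
[16] ⟨S=∅; E={x↦clo(λx. (x x), ∅)}; C=[(x x)]; D=[(∅, {x↦clo(λx. (x x), ∅)}, ∅) :: (∅, {x↦clo(λx. (x x), ∅)}, ∅) :: (∅, {x↦clo(λx. (x x), ∅)}, ∅) :: (∅, ∅, ∅)]⟩
[17] ⟨S=∅; E={x↦clo(λx. (x x), ∅)}; C=[x :: x :: AP]; D=[(∅, {x↦clo(λx. (x x), ∅)}, ∅) :: (∅, {x↦clo(λx. (x x), ∅)}, ∅) :: (∅, {x↦clo(λx. (x x), ∅)}, ∅) :: (∅, ∅, ∅)]⟩
[18] ⟨S=[clo(λx. (x x), ∅)]; E={x↦clo(λx. (x x), ∅)}; C=[x :: AP]; D=[(∅, {x↦clo(λx. (x x), ∅)}, ∅) :: (∅, {x↦clo(λx. (x x), ∅)}, ∅) :: (∅, {x↦clo(λx. (x x), ∅)}, ∅) :: (∅, ∅, ∅)]⟩
[19] ⟨S=[clo(λx. (x x), ∅) :: clo(λx. (x x), ∅)]; E={x↦clo(λx. (x x), ∅)}; C=[AP]; D=[(∅, {x↦clo(λx. (x x), ∅)}, ∅) :: (∅, {x↦clo(λx. (x x), ∅)}, ∅) :: (∅, {x↦clo(λx. (x x), ∅)}, ∅) :: (∅, ∅, ∅)]⟩
→ 19 transitions taken and the configuration is still not final: no result within 19 steps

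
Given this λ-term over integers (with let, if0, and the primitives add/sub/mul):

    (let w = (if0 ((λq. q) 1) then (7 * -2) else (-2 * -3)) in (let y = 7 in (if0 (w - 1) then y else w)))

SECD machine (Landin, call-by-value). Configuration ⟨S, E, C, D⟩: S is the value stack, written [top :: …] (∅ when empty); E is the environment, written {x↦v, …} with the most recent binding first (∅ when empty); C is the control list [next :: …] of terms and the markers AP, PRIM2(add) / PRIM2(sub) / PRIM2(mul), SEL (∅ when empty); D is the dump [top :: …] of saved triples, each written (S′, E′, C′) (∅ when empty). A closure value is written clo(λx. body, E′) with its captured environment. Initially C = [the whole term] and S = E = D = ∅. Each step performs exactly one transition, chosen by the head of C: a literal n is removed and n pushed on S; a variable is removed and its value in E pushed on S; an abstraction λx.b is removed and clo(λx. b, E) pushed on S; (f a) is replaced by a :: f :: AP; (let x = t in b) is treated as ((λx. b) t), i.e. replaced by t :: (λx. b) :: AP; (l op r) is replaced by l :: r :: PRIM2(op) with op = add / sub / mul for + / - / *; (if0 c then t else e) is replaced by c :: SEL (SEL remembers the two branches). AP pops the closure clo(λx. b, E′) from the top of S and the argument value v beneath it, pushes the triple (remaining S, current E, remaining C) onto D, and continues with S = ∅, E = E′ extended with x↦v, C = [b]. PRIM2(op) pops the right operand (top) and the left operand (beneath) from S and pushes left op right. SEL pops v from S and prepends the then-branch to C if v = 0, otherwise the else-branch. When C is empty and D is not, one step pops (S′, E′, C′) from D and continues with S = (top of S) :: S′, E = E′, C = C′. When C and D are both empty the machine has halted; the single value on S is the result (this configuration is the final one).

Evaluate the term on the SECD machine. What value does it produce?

Answer: 6

Execution trace:
0. [S=∅ | E=∅ | C=[(let w = (if0 ((λq. q) 1) then (7 * -2) else (-2 * -3)) in (let y = 7 in (if0 (w - 1) then y else w)))] | D=∅]
1. [S=∅ | E=∅ | C=[(if0 ((λq. q) 1) then (7 * -2) else (-2 * -3)) :: (λw. (let y = 7 in (if0 (w - 1) then y else w))) :: AP] | D=∅]
2. [S=∅ | E=∅ | C=[((λq. q) 1) :: SEL :: (λw. (let y = 7 in (if0 (w - 1) then y else w))) :: AP] | D=∅]
3. [S=∅ | E=∅ | C=[1 :: (λq. q) :: AP :: SEL :: (λw. (let y = 7 in (if0 (w - 1) then y else w))) :: AP] | D=∅]
4. [S=[1] | E=∅ | C=[(λq. q) :: AP :: SEL :: (λw. (let y = 7 in (if0 (w - 1) then y else w))) :: AP] | D=∅]
5. [S=[clo(λq. q, ∅) :: 1] | E=∅ | C=[AP :: SEL :: (λw. (let y = 7 in (if0 (w - 1) then y else w))) :: AP] | D=∅]
6. [S=∅ | E={q↦1} | C=[q] | D=[(∅, ∅, [SEL :: (λw. (let y = 7 in (if0 (w - 1) then y else w))) :: AP])]]
7. [S=[1] | E={q↦1} | C=∅ | D=[(∅, ∅, [SEL :: (λw. (let y = 7 in (if0 (w - 1) then y else w))) :: AP])]]
8. [S=[1] | E=∅ | C=[SEL :: (λw. (let y = 7 in (if0 (w - 1) then y else w))) :: AP] | D=∅]
9. [S=∅ | E=∅ | C=[(-2 * -3) :: (λw. (let y = 7 in (if0 (w - 1) then y else w))) :: AP] | D=∅]
10. [S=∅ | E=∅ | C=[-2 :: -3 :: PRIM2(mul) :: (λw. (let y = 7 in (if0 (w - 1) then y else w))) :: AP] | D=∅]
11. [S=[-2] | E=∅ | C=[-3 :: PRIM2(mul) :: (λw. (let y = 7 in (if0 (w - 1) then y else w))) :: AP] | D=∅]
12. [S=[-3 :: -2] | E=∅ | C=[PRIM2(mul) :: (λw. (let y = 7 in (if0 (w - 1) then y else w))) :: AP] | D=∅]
13. [S=[6] | E=∅ | C=[(λw. (let y = 7 in (if0 (w - 1) then y else w))) :: AP] | D=∅]
14. [S=[clo(λw. (let y = 7 in (if0 (w - 1) then y else w)), ∅) :: 6] | E=∅ | C=[AP] | D=∅]
15. [S=∅ | E={w↦6} | C=[(let y = 7 in (if0 (w - 1) then y else w))] | D=[(∅, ∅, ∅)]]
16. [S=∅ | E={w↦6} | C=[7 :: (λy. (if0 (w - 1) then y else w)) :: AP] | D=[(∅, ∅, ∅)]]
17. [S=[7] | E={w↦6} | C=[(λy. (if0 (w - 1) then y else w)) :: AP] | D=[(∅, ∅, ∅)]]
18. [S=[clo(λy. (if0 (w - 1) then y else w), {w↦6}) :: 7] | E={w↦6} | C=[AP] | D=[(∅, ∅, ∅)]]
19. [S=∅ | E={y↦7, w↦6} | C=[(if0 (w - 1) then y else w)] | D=[(∅, {w↦6}, ∅) :: (∅, ∅, ∅)]]
20. [S=∅ | E={y↦7, w↦6} | C=[(w - 1) :: SEL] | D=[(∅, {w↦6}, ∅) :: (∅, ∅, ∅)]]
21. [S=∅ | E={y↦7, w↦6} | C=[w :: 1 :: PRIM2(sub) :: SEL] | D=[(∅, {w↦6}, ∅) :: (∅, ∅, ∅)]]
22. [S=[6] | E={y↦7, w↦6} | C=[1 :: PRIM2(sub) :: SEL] | D=[(∅, {w↦6}, ∅) :: (∅, ∅, ∅)]]
23. [S=[1 :: 6] | E={y↦7, w↦6} | C=[PRIM2(sub) :: SEL] | D=[(∅, {w↦6}, ∅) :: (∅, ∅, ∅)]]
24. [S=[5] | E={y↦7, w↦6} | C=[SEL] | D=[(∅, {w↦6}, ∅) :: (∅, ∅, ∅)]]
25. [S=∅ | E={y↦7, w↦6} | C=[w] | D=[(∅, {w↦6}, ∅) :: (∅, ∅, ∅)]]
26. [S=[6] | E={y↦7, w↦6} | C=∅ | D=[(∅, {w↦6}, ∅) :: (∅, ∅, ∅)]]
27. [S=[6] | E={w↦6} | C=∅ | D=[(∅, ∅, ∅)]]
28. [S=[6] | E=∅ | C=∅ | D=∅]
→ final value 6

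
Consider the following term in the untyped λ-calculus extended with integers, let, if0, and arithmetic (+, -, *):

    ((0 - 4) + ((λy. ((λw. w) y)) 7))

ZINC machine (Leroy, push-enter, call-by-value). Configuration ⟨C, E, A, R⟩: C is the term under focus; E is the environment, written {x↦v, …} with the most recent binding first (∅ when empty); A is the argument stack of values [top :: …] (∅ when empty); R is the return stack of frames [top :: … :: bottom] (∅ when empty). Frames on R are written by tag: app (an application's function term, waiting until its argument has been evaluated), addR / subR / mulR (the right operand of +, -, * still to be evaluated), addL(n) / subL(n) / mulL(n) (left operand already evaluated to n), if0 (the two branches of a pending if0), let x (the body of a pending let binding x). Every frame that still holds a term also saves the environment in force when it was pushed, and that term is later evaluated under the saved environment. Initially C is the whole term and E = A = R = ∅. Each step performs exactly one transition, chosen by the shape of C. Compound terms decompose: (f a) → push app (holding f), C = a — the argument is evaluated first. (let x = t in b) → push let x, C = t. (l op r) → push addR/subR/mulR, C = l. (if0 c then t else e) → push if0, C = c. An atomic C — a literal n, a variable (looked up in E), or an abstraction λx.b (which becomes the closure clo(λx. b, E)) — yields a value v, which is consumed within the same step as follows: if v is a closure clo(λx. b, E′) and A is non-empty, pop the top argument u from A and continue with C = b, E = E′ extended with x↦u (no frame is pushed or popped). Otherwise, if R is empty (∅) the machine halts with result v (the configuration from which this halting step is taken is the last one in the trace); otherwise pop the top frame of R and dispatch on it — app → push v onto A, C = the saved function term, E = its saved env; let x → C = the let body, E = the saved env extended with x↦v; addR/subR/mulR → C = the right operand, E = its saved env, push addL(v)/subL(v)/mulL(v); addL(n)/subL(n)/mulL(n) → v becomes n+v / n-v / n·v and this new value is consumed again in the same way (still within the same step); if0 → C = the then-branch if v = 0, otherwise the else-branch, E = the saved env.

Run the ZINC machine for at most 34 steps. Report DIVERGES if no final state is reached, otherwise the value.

Answer: 3

Machine steps:
0. [C=((0 - 4) + ((λy. ((λw. w) y)) 7)) | E=∅ | A=∅ | R=∅]
1. [C=(0 - 4) | E=∅ | A=∅ | R=[addR]]
2. [C=0 | E=∅ | A=∅ | R=[subR :: addR]]
3. [C=4 | E=∅ | A=∅ | R=[subL(0) :: addR]]
4. [C=((λy. ((λw. w) y)) 7) | E=∅ | A=∅ | R=[addL(-4)]]
5. [C=7 | E=∅ | A=∅ | R=[app :: addL(-4)]]
6. [C=(λy. ((λw. w) y)) | E=∅ | A=[7] | R=[addL(-4)]]
7. [C=((λw. w) y) | E={y↦7} | A=∅ | R=[addL(-4)]]
8. [C=y | E={y↦7} | A=∅ | R=[app :: addL(-4)]]
9. [C=(λw. w) | E={y↦7} | A=[7] | R=[addL(-4)]]
10. [C=w | E={w↦7, y↦7} | A=∅ | R=[addL(-4)]]
→ final value 3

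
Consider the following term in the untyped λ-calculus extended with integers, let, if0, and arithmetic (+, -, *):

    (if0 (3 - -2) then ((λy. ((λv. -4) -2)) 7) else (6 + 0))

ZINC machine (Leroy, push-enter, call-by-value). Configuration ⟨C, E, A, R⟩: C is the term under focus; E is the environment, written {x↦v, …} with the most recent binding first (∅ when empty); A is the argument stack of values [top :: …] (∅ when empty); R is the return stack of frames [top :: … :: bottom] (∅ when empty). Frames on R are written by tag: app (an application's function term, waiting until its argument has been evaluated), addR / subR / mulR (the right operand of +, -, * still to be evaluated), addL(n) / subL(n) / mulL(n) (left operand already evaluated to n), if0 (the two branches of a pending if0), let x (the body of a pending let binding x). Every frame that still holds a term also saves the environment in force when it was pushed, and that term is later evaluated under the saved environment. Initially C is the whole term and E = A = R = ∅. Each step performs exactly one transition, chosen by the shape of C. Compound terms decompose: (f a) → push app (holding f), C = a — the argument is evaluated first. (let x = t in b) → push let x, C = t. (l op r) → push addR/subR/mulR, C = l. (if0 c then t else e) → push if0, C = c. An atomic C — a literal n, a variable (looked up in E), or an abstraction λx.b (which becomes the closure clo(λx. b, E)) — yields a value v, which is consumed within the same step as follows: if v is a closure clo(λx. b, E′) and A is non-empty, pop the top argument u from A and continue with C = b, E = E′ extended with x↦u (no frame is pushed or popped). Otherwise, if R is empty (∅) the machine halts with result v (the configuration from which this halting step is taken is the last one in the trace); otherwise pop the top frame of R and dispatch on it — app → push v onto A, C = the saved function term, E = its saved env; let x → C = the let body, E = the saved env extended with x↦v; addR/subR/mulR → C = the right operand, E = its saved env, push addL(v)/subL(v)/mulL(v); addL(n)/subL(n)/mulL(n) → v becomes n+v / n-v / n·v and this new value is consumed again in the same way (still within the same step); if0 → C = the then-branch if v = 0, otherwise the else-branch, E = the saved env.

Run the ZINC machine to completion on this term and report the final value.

Answer: 6

Machine steps:
0. [C=(if0 (3 - -2) then ((λy. ((λv. -4) -2)) 7) else (6 + 0)) | E=∅ | A=∅ | R=∅]
1. [C=(3 - -2) | E=∅ | A=∅ | R=[if0]]
2. [C=3 | E=∅ | A=∅ | R=[subR :: if0]]
3. [C=-2 | E=∅ | A=∅ | R=[subL(3) :: if0]]
4. [C=(6 + 0) | E=∅ | A=∅ | R=∅]
5. [C=6 | E=∅ | A=∅ | R=[addR]]
6. [C=0 | E=∅ | A=∅ | R=[addL(6)]]
→ final value 6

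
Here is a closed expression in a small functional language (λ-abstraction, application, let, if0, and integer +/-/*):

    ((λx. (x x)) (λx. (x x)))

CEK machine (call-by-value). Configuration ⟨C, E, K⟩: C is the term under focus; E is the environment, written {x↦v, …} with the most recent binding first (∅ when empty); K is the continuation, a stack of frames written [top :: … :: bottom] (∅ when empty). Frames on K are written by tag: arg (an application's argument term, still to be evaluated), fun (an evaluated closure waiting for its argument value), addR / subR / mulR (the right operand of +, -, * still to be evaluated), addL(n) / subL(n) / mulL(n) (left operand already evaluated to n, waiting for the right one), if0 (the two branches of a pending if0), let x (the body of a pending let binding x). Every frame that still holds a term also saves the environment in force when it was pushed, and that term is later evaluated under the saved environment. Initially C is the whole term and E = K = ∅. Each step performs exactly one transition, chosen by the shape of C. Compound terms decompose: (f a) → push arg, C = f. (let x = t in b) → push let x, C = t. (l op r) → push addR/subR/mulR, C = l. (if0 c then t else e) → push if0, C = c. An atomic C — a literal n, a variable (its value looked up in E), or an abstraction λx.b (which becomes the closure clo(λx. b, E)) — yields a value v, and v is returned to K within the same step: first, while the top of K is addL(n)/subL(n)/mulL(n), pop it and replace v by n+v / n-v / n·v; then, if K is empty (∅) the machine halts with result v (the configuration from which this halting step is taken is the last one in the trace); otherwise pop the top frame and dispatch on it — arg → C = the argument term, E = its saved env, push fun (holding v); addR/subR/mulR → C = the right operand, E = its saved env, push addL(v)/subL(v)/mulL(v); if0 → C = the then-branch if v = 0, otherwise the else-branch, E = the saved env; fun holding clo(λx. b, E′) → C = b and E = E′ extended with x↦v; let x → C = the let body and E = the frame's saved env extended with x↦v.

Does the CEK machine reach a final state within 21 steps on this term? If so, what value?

Answer: DIVERGES (no final state within 21 steps)

Machine steps:
t=0: <C=((λx. (x x)) (λx. (x x))), E=∅, K=∅>
t=1: <C=(λx. (x x)), E=∅, K=[arg]>
t=2: <C=(λx. (x x)), E=∅, K=[fun]>
t=3: <C=(x x), E={x↦clo(λx. (x x), ∅)}, K=∅>
t=4: <C=x, E={x↦clo(λx. (x x), ∅)}, K=[arg]>
t=5: <C=x, E={x↦clo(λx. (x x), ∅)}, K=[fun]>
… configuration repeats with period 3 (steps 3–5 recur indefinitely) …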